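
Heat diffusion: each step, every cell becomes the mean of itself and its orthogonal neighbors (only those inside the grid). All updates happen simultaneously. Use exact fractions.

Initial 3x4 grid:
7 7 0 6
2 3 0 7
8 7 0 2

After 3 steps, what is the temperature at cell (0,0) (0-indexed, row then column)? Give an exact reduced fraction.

Answer: 5029/1080

Derivation:
Step 1: cell (0,0) = 16/3
Step 2: cell (0,0) = 175/36
Step 3: cell (0,0) = 5029/1080
Full grid after step 3:
  5029/1080 14749/3600 3241/900 1513/432
  5633/1200 8033/2000 1244/375 47011/14400
  10123/2160 28723/7200 7801/2400 221/72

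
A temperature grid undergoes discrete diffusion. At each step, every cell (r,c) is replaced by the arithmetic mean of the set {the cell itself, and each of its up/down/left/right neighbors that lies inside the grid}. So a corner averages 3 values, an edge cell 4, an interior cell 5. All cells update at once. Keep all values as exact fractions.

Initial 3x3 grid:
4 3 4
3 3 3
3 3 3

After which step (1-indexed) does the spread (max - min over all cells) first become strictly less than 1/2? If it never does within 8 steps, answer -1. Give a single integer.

Answer: 2

Derivation:
Step 1: max=7/2, min=3, spread=1/2
Step 2: max=121/36, min=3, spread=13/36
  -> spread < 1/2 first at step 2
Step 3: max=4757/1440, min=443/144, spread=109/480
Step 4: max=84389/25920, min=11161/3600, spread=20149/129600
Step 5: max=16781933/5184000, min=1623691/518400, spread=545023/5184000
Step 6: max=1000503751/311040000, min=20371237/6480000, spread=36295/497664
Step 7: max=59872370597/18662400000, min=4909735831/1555200000, spread=305773/5971968
Step 8: max=3582546670159/1119744000000, min=49198575497/15552000000, spread=2575951/71663616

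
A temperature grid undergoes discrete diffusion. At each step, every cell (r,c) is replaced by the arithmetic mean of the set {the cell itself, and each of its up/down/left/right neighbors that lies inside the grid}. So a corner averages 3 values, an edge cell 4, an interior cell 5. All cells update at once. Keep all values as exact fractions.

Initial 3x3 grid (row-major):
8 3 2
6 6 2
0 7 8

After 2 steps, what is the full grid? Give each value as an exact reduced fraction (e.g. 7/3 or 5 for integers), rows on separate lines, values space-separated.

Answer: 185/36 351/80 139/36
99/20 243/50 173/40
175/36 401/80 185/36

Derivation:
After step 1:
  17/3 19/4 7/3
  5 24/5 9/2
  13/3 21/4 17/3
After step 2:
  185/36 351/80 139/36
  99/20 243/50 173/40
  175/36 401/80 185/36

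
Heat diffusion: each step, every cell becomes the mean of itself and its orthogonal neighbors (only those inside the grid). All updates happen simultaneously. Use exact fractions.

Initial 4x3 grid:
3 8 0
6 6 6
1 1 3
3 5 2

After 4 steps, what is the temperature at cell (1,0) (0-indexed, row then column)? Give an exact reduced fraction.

Step 1: cell (1,0) = 4
Step 2: cell (1,0) = 1069/240
Step 3: cell (1,0) = 29611/7200
Step 4: cell (1,0) = 892837/216000
Full grid after step 4:
  574697/129600 3867143/864000 558797/129600
  892837/216000 1457737/360000 873337/216000
  253439/72000 1277287/360000 757817/216000
  46183/14400 2745113/864000 419947/129600

Answer: 892837/216000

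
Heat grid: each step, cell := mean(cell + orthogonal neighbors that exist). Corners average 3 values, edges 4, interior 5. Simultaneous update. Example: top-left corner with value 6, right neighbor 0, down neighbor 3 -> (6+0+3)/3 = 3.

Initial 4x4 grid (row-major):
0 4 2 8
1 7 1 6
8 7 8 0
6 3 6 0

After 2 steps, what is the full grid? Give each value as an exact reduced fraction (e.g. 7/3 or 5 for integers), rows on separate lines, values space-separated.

After step 1:
  5/3 13/4 15/4 16/3
  4 4 24/5 15/4
  11/2 33/5 22/5 7/2
  17/3 11/2 17/4 2
After step 2:
  107/36 19/6 257/60 77/18
  91/24 453/100 207/50 1043/240
  653/120 26/5 471/100 273/80
  50/9 1321/240 323/80 13/4

Answer: 107/36 19/6 257/60 77/18
91/24 453/100 207/50 1043/240
653/120 26/5 471/100 273/80
50/9 1321/240 323/80 13/4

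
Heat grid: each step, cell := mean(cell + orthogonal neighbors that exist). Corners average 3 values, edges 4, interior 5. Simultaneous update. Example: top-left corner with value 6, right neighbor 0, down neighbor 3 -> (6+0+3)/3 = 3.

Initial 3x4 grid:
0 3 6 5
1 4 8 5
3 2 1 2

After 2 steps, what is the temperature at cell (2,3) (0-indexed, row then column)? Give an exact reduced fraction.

Answer: 131/36

Derivation:
Step 1: cell (2,3) = 8/3
Step 2: cell (2,3) = 131/36
Full grid after step 2:
  79/36 821/240 1133/240 95/18
  67/30 323/100 443/100 89/20
  13/6 227/80 793/240 131/36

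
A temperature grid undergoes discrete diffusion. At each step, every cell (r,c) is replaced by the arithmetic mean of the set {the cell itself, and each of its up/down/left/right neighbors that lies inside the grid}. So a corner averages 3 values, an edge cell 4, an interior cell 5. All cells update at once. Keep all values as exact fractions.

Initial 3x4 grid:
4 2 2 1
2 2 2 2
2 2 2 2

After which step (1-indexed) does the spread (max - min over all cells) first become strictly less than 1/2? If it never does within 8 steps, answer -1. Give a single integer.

Step 1: max=8/3, min=5/3, spread=1
Step 2: max=23/9, min=31/18, spread=5/6
Step 3: max=1019/432, min=5323/2880, spread=4411/8640
Step 4: max=14911/6480, min=48883/25920, spread=3587/8640
  -> spread < 1/2 first at step 4
Step 5: max=1738267/777600, min=19884211/10368000, spread=9878047/31104000
Step 6: max=102797783/46656000, min=60543167/31104000, spread=4793213/18662400
Step 7: max=6083567257/2799360000, min=73302884011/37324800000, spread=23434038247/111974400000
Step 8: max=361730522963/167961600000, min=221884285567/111974400000, spread=2312327569/13436928000

Answer: 4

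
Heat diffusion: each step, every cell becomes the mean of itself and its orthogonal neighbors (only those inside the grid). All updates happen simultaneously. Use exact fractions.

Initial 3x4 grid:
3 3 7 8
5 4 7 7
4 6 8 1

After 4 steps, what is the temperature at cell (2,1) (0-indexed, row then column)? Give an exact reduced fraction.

Answer: 186367/36000

Derivation:
Step 1: cell (2,1) = 11/2
Step 2: cell (2,1) = 21/4
Step 3: cell (2,1) = 3133/600
Step 4: cell (2,1) = 186367/36000
Full grid after step 4:
  150683/32400 136619/27000 154189/27000 780697/129600
  1018957/216000 28853/5625 2034167/360000 5165893/864000
  52661/10800 186367/36000 605881/108000 753097/129600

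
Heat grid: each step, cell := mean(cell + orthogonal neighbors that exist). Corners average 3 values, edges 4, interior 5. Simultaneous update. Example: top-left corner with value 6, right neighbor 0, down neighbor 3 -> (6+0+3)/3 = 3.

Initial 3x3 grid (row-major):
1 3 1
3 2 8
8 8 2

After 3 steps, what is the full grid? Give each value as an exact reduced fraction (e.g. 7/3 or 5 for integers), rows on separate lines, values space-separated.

Answer: 7193/2160 44671/14400 161/45
27673/7200 12701/3000 6369/1600
5299/1080 16999/3600 3551/720

Derivation:
After step 1:
  7/3 7/4 4
  7/2 24/5 13/4
  19/3 5 6
After step 2:
  91/36 773/240 3
  509/120 183/50 361/80
  89/18 83/15 19/4
After step 3:
  7193/2160 44671/14400 161/45
  27673/7200 12701/3000 6369/1600
  5299/1080 16999/3600 3551/720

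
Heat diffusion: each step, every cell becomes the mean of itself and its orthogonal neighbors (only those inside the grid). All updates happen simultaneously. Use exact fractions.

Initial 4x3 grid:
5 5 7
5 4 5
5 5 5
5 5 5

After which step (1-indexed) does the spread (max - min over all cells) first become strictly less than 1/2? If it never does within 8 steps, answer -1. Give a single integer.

Step 1: max=17/3, min=19/4, spread=11/12
Step 2: max=97/18, min=391/80, spread=361/720
Step 3: max=5669/1080, min=3939/800, spread=7027/21600
  -> spread < 1/2 first at step 3
Step 4: max=670517/129600, min=118523/24000, spread=9529/40500
Step 5: max=39897193/7776000, min=534469/108000, spread=56617/311040
Step 6: max=2380199087/466560000, min=64277917/12960000, spread=2647763/18662400
Step 7: max=142283753533/27993600000, min=3864231803/777600000, spread=25371269/223948800
Step 8: max=8513633598647/1679616000000, min=232298141077/46656000000, spread=1207204159/13436928000

Answer: 3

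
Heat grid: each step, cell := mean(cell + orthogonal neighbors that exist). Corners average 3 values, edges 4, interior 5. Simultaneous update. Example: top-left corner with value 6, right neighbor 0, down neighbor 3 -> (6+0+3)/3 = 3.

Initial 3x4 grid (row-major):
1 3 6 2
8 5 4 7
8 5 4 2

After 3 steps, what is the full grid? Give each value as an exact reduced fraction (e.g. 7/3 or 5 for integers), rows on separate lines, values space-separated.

Answer: 167/36 5387/1200 2551/600 351/80
12469/2400 9637/2000 13783/3000 61099/14400
89/16 12599/2400 32837/7200 1189/270

Derivation:
After step 1:
  4 15/4 15/4 5
  11/2 5 26/5 15/4
  7 11/2 15/4 13/3
After step 2:
  53/12 33/8 177/40 25/6
  43/8 499/100 429/100 1097/240
  6 85/16 1127/240 71/18
After step 3:
  167/36 5387/1200 2551/600 351/80
  12469/2400 9637/2000 13783/3000 61099/14400
  89/16 12599/2400 32837/7200 1189/270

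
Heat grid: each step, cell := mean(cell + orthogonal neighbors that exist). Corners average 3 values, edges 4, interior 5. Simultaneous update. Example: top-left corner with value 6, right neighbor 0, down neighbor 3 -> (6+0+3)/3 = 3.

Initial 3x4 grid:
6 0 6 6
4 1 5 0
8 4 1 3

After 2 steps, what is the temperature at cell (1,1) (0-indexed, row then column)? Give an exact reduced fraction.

Step 1: cell (1,1) = 14/5
Step 2: cell (1,1) = 169/50
Full grid after step 2:
  34/9 409/120 141/40 47/12
  973/240 169/50 82/25 343/120
  163/36 893/240 641/240 97/36

Answer: 169/50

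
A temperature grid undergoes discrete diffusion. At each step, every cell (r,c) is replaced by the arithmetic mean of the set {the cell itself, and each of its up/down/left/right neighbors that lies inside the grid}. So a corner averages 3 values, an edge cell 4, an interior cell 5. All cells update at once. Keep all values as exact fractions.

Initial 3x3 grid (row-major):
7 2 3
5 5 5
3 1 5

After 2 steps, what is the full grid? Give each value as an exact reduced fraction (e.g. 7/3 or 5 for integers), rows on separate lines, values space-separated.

Answer: 167/36 317/80 145/36
61/15 417/100 151/40
23/6 413/120 35/9

Derivation:
After step 1:
  14/3 17/4 10/3
  5 18/5 9/2
  3 7/2 11/3
After step 2:
  167/36 317/80 145/36
  61/15 417/100 151/40
  23/6 413/120 35/9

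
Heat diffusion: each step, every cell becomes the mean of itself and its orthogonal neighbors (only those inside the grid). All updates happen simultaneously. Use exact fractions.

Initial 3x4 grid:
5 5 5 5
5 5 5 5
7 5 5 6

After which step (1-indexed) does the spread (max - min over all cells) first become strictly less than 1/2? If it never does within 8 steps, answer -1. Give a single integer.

Answer: 3

Derivation:
Step 1: max=17/3, min=5, spread=2/3
Step 2: max=50/9, min=5, spread=5/9
Step 3: max=2333/432, min=1211/240, spread=383/1080
  -> spread < 1/2 first at step 3
Step 4: max=17333/3240, min=36643/7200, spread=16873/64800
Step 5: max=4123231/777600, min=2649259/518400, spread=59737/311040
Step 6: max=246194639/46656000, min=159428641/31104000, spread=2820671/18662400
Step 7: max=14713930921/2799360000, min=3197730713/622080000, spread=25931417/223948800
Step 8: max=880537042739/167961600000, min=576828140801/111974400000, spread=1223586523/13436928000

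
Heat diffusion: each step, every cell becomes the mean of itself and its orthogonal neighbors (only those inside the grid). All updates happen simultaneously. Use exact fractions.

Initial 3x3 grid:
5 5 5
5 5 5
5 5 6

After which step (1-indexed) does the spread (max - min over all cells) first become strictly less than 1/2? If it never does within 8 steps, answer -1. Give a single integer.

Step 1: max=16/3, min=5, spread=1/3
  -> spread < 1/2 first at step 1
Step 2: max=95/18, min=5, spread=5/18
Step 3: max=1121/216, min=5, spread=41/216
Step 4: max=66931/12960, min=1811/360, spread=347/2592
Step 5: max=3994937/777600, min=18157/3600, spread=2921/31104
Step 6: max=239108539/46656000, min=2185483/432000, spread=24611/373248
Step 7: max=14315522033/2799360000, min=49256741/9720000, spread=207329/4478976
Step 8: max=857837952451/167961600000, min=2630801599/518400000, spread=1746635/53747712

Answer: 1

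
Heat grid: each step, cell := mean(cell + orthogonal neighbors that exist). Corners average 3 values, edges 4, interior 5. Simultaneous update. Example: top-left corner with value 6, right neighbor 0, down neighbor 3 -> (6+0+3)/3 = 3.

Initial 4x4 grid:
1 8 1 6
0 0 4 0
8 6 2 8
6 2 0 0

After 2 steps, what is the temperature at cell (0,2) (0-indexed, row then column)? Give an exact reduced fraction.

Answer: 659/240

Derivation:
Step 1: cell (0,2) = 19/4
Step 2: cell (0,2) = 659/240
Full grid after step 2:
  31/12 277/80 659/240 139/36
  277/80 267/100 73/20 161/60
  971/240 197/50 5/2 41/12
  83/18 403/120 67/24 37/18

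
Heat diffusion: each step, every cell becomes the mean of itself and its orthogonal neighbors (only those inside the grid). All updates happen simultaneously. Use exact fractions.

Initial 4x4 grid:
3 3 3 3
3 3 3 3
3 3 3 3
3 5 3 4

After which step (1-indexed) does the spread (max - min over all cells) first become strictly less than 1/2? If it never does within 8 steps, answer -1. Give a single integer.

Answer: 3

Derivation:
Step 1: max=15/4, min=3, spread=3/4
Step 2: max=859/240, min=3, spread=139/240
Step 3: max=24659/7200, min=3, spread=3059/7200
  -> spread < 1/2 first at step 3
Step 4: max=728977/216000, min=1509/500, spread=77089/216000
Step 5: max=21518123/6480000, min=273407/90000, spread=1832819/6480000
Step 6: max=641318299/194400000, min=1321297/432000, spread=46734649/194400000
Step 7: max=19087328479/5832000000, min=49804523/16200000, spread=1157700199/5832000000
Step 8: max=569985154327/174960000000, min=30041921561/9720000000, spread=29230566229/174960000000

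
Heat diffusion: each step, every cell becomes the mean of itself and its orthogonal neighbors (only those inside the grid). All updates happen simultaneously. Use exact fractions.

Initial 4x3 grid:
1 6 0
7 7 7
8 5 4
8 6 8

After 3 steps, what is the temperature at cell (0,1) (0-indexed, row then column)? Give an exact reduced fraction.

Step 1: cell (0,1) = 7/2
Step 2: cell (0,1) = 189/40
Step 3: cell (0,1) = 3741/800
Full grid after step 3:
  11029/2160 3741/800 1273/270
  40219/7200 11059/2000 18247/3600
  46679/7200 4549/750 1771/300
  1445/216 94423/14400 883/144

Answer: 3741/800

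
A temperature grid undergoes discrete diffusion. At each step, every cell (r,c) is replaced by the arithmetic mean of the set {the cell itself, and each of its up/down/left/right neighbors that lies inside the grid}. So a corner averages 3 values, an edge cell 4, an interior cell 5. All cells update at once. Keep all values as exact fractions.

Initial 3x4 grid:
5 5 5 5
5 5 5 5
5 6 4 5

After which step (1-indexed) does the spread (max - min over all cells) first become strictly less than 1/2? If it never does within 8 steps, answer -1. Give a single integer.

Answer: 2

Derivation:
Step 1: max=16/3, min=14/3, spread=2/3
Step 2: max=77/15, min=73/15, spread=4/15
  -> spread < 1/2 first at step 2
Step 3: max=692/135, min=658/135, spread=34/135
Step 4: max=54841/10800, min=53159/10800, spread=841/5400
Step 5: max=61547/12150, min=59953/12150, spread=797/6075
Step 6: max=39266393/7776000, min=38493607/7776000, spread=386393/3888000
Step 7: max=352732223/69984000, min=347107777/69984000, spread=2812223/34992000
Step 8: max=28180517629/5598720000, min=27806682371/5598720000, spread=186917629/2799360000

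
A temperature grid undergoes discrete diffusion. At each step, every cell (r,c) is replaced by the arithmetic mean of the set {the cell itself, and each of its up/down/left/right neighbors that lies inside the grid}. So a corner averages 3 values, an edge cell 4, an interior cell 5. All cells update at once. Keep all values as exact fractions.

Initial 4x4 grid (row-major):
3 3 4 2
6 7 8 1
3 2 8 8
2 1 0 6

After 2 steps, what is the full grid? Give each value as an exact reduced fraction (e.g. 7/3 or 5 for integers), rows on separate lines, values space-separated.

Answer: 13/3 177/40 493/120 34/9
43/10 24/5 5 553/120
71/20 191/50 49/10 611/120
13/6 14/5 223/60 85/18

Derivation:
After step 1:
  4 17/4 17/4 7/3
  19/4 26/5 28/5 19/4
  13/4 21/5 26/5 23/4
  2 5/4 15/4 14/3
After step 2:
  13/3 177/40 493/120 34/9
  43/10 24/5 5 553/120
  71/20 191/50 49/10 611/120
  13/6 14/5 223/60 85/18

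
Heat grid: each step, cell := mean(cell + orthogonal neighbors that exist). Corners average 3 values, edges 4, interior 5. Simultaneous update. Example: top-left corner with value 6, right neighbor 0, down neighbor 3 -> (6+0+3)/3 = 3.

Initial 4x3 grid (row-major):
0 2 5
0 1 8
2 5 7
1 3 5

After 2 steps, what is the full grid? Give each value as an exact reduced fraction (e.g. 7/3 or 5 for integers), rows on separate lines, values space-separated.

Answer: 41/36 163/60 49/12
397/240 74/25 197/40
167/80 371/100 201/40
5/2 141/40 59/12

Derivation:
After step 1:
  2/3 2 5
  3/4 16/5 21/4
  2 18/5 25/4
  2 7/2 5
After step 2:
  41/36 163/60 49/12
  397/240 74/25 197/40
  167/80 371/100 201/40
  5/2 141/40 59/12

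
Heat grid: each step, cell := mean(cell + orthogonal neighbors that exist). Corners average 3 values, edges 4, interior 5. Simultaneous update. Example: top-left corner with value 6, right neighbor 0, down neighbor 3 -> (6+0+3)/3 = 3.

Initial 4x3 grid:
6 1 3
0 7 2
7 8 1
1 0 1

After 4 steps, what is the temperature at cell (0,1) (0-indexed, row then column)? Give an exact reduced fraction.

Step 1: cell (0,1) = 17/4
Step 2: cell (0,1) = 731/240
Step 3: cell (0,1) = 51169/14400
Step 4: cell (0,1) = 2946851/864000
Full grid after step 4:
  477379/129600 2946851/864000 142543/43200
  393667/108000 1275979/360000 228403/72000
  384467/108000 72919/22500 653809/216000
  208597/64800 1298113/432000 22109/8100

Answer: 2946851/864000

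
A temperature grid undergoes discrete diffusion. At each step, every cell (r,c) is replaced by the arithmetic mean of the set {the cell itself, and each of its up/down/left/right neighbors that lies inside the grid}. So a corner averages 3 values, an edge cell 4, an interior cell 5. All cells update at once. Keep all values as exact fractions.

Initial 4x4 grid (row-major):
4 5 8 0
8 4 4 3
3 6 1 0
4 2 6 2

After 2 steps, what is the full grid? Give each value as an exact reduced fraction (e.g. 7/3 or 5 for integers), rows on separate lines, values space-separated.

Answer: 47/9 617/120 103/24 29/9
79/15 113/25 94/25 131/48
81/20 87/20 297/100 559/240
17/4 269/80 799/240 83/36

Derivation:
After step 1:
  17/3 21/4 17/4 11/3
  19/4 27/5 4 7/4
  21/4 16/5 17/5 3/2
  3 9/2 11/4 8/3
After step 2:
  47/9 617/120 103/24 29/9
  79/15 113/25 94/25 131/48
  81/20 87/20 297/100 559/240
  17/4 269/80 799/240 83/36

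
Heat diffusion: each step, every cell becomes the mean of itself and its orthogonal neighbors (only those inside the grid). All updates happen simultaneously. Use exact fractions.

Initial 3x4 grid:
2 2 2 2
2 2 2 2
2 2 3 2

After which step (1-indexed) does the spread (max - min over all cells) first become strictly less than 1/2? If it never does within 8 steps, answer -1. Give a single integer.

Answer: 1

Derivation:
Step 1: max=7/3, min=2, spread=1/3
  -> spread < 1/2 first at step 1
Step 2: max=271/120, min=2, spread=31/120
Step 3: max=2371/1080, min=2, spread=211/1080
Step 4: max=232897/108000, min=3647/1800, spread=14077/108000
Step 5: max=2084407/972000, min=219683/108000, spread=5363/48600
Step 6: max=62060809/29160000, min=122869/60000, spread=93859/1166400
Step 7: max=3709474481/1749600000, min=199736467/97200000, spread=4568723/69984000
Step 8: max=221732435629/104976000000, min=6013618889/2916000000, spread=8387449/167961600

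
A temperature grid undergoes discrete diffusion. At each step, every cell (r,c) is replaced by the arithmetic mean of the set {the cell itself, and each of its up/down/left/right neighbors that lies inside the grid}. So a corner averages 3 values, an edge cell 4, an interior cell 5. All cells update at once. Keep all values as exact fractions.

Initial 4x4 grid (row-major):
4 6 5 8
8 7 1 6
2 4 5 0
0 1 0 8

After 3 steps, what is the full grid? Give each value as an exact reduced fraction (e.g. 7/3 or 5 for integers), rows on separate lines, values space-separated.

Answer: 3839/720 3199/600 1801/360 1381/270
11321/2400 9049/2000 1736/375 391/90
1613/480 3521/1000 20059/6000 878/225
923/360 1177/480 21871/7200 1337/432

Derivation:
After step 1:
  6 11/2 5 19/3
  21/4 26/5 24/5 15/4
  7/2 19/5 2 19/4
  1 5/4 7/2 8/3
After step 2:
  67/12 217/40 649/120 181/36
  399/80 491/100 83/20 589/120
  271/80 63/20 377/100 79/24
  23/12 191/80 113/48 131/36
After step 3:
  3839/720 3199/600 1801/360 1381/270
  11321/2400 9049/2000 1736/375 391/90
  1613/480 3521/1000 20059/6000 878/225
  923/360 1177/480 21871/7200 1337/432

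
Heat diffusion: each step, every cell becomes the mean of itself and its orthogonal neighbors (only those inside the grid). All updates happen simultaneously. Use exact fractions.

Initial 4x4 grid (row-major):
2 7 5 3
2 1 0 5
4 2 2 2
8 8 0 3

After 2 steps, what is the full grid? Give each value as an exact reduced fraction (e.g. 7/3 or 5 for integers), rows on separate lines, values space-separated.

After step 1:
  11/3 15/4 15/4 13/3
  9/4 12/5 13/5 5/2
  4 17/5 6/5 3
  20/3 9/2 13/4 5/3
After step 2:
  29/9 407/120 433/120 127/36
  739/240 72/25 249/100 373/120
  979/240 31/10 269/100 251/120
  91/18 1069/240 637/240 95/36

Answer: 29/9 407/120 433/120 127/36
739/240 72/25 249/100 373/120
979/240 31/10 269/100 251/120
91/18 1069/240 637/240 95/36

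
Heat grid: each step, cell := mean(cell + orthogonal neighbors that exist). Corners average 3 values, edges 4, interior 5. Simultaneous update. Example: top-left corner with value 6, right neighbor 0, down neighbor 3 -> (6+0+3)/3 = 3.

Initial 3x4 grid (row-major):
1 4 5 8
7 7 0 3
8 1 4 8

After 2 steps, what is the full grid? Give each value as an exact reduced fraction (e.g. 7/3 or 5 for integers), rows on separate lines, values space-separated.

After step 1:
  4 17/4 17/4 16/3
  23/4 19/5 19/5 19/4
  16/3 5 13/4 5
After step 2:
  14/3 163/40 529/120 43/9
  1133/240 113/25 397/100 1133/240
  193/36 1043/240 341/80 13/3

Answer: 14/3 163/40 529/120 43/9
1133/240 113/25 397/100 1133/240
193/36 1043/240 341/80 13/3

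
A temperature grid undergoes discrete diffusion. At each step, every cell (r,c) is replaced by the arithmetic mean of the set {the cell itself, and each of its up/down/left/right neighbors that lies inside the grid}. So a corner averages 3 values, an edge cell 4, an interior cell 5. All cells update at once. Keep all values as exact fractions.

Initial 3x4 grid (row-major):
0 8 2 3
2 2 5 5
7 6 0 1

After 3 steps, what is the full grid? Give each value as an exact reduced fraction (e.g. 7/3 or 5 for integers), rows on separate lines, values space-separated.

After step 1:
  10/3 3 9/2 10/3
  11/4 23/5 14/5 7/2
  5 15/4 3 2
After step 2:
  109/36 463/120 409/120 34/9
  941/240 169/50 92/25 349/120
  23/6 327/80 231/80 17/6
After step 3:
  7781/2160 12307/3600 3313/900 1817/540
  50983/14400 2839/750 19517/6000 23759/7200
  1421/360 8513/2400 8093/2400 2071/720

Answer: 7781/2160 12307/3600 3313/900 1817/540
50983/14400 2839/750 19517/6000 23759/7200
1421/360 8513/2400 8093/2400 2071/720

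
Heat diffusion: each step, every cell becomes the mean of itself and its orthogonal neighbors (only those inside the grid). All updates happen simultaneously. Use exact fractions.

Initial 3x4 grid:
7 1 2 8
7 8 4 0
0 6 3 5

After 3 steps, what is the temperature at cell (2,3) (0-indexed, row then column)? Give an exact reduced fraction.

Answer: 983/270

Derivation:
Step 1: cell (2,3) = 8/3
Step 2: cell (2,3) = 137/36
Step 3: cell (2,3) = 983/270
Full grid after step 3:
  3509/720 10757/2400 29441/7200 3937/1080
  34691/7200 13789/3000 7861/2000 18259/4800
  10277/2160 31571/7200 29341/7200 983/270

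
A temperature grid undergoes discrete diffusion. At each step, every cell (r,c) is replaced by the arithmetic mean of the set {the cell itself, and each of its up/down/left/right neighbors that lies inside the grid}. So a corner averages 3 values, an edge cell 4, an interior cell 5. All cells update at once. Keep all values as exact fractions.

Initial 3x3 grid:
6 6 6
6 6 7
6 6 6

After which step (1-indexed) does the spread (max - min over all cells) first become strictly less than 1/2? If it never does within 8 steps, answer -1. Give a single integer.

Answer: 1

Derivation:
Step 1: max=19/3, min=6, spread=1/3
  -> spread < 1/2 first at step 1
Step 2: max=1507/240, min=6, spread=67/240
Step 3: max=13397/2160, min=1207/200, spread=1807/10800
Step 4: max=5341963/864000, min=32761/5400, spread=33401/288000
Step 5: max=47885933/7776000, min=3283391/540000, spread=3025513/38880000
Step 6: max=19127326867/3110400000, min=175555949/28800000, spread=53531/995328
Step 7: max=1145776925849/186624000000, min=47447116051/7776000000, spread=450953/11943936
Step 8: max=68693543560603/11197440000000, min=5699728610519/933120000000, spread=3799043/143327232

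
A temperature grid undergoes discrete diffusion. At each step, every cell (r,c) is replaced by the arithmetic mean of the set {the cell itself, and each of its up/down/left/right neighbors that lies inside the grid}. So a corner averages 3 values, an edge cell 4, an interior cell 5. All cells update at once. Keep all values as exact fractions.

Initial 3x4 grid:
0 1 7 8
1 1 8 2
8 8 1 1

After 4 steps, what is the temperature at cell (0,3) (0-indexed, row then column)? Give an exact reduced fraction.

Answer: 577727/129600

Derivation:
Step 1: cell (0,3) = 17/3
Step 2: cell (0,3) = 197/36
Step 3: cell (0,3) = 1241/270
Step 4: cell (0,3) = 577727/129600
Full grid after step 4:
  97733/32400 761497/216000 872797/216000 577727/129600
  1472179/432000 324133/90000 493819/120000 397637/96000
  239191/64800 26621/6750 52667/13500 521677/129600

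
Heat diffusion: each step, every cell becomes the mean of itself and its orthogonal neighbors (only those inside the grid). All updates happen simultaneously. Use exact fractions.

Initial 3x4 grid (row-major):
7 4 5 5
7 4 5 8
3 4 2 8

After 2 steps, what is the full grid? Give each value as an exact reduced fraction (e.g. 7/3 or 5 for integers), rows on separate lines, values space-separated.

Answer: 65/12 411/80 411/80 23/4
1243/240 231/50 128/25 233/40
79/18 131/30 47/10 23/4

Derivation:
After step 1:
  6 5 19/4 6
  21/4 24/5 24/5 13/2
  14/3 13/4 19/4 6
After step 2:
  65/12 411/80 411/80 23/4
  1243/240 231/50 128/25 233/40
  79/18 131/30 47/10 23/4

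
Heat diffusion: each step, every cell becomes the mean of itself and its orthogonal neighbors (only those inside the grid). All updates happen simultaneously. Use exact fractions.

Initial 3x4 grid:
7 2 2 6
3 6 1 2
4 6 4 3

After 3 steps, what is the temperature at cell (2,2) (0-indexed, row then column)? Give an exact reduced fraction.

Answer: 1407/400

Derivation:
Step 1: cell (2,2) = 7/2
Step 2: cell (2,2) = 29/8
Step 3: cell (2,2) = 1407/400
Full grid after step 3:
  41/10 1557/400 11863/3600 85/27
  7919/1800 11599/3000 10429/3000 11203/3600
  4723/1080 15013/3600 1407/400 79/24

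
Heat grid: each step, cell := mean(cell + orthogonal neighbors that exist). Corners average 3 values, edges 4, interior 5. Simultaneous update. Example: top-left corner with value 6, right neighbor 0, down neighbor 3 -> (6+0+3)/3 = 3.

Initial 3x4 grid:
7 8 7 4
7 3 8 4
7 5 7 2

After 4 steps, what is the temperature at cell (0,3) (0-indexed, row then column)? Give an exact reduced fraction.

Answer: 23869/4320

Derivation:
Step 1: cell (0,3) = 5
Step 2: cell (0,3) = 65/12
Step 3: cell (0,3) = 217/40
Step 4: cell (0,3) = 23869/4320
Full grid after step 4:
  8221/1296 134363/21600 41753/7200 23869/4320
  67499/10800 13481/2250 203611/36000 457841/86400
  7813/1296 15811/2700 58717/10800 67507/12960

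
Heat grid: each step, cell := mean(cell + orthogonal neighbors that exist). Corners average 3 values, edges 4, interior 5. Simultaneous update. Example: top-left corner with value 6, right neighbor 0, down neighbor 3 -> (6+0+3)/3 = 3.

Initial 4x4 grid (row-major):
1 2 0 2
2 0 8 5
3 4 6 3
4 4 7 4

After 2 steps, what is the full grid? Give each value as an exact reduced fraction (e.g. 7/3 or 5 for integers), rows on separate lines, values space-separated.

Answer: 47/36 517/240 593/240 59/18
577/240 253/100 201/50 227/60
709/240 101/25 451/100 289/60
35/9 64/15 76/15 173/36

Derivation:
After step 1:
  5/3 3/4 3 7/3
  3/2 16/5 19/5 9/2
  13/4 17/5 28/5 9/2
  11/3 19/4 21/4 14/3
After step 2:
  47/36 517/240 593/240 59/18
  577/240 253/100 201/50 227/60
  709/240 101/25 451/100 289/60
  35/9 64/15 76/15 173/36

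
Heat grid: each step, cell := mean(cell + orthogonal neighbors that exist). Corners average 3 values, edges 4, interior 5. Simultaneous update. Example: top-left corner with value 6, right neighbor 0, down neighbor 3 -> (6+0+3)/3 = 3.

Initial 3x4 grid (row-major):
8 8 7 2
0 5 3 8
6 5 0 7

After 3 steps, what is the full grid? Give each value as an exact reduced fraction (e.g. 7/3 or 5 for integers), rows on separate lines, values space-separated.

After step 1:
  16/3 7 5 17/3
  19/4 21/5 23/5 5
  11/3 4 15/4 5
After step 2:
  205/36 323/60 167/30 47/9
  359/80 491/100 451/100 76/15
  149/36 937/240 347/80 55/12
After step 3:
  11207/2160 19399/3600 9307/1800 1427/270
  23077/4800 4639/1000 29269/6000 4361/900
  4511/1080 31123/7200 3467/800 373/80

Answer: 11207/2160 19399/3600 9307/1800 1427/270
23077/4800 4639/1000 29269/6000 4361/900
4511/1080 31123/7200 3467/800 373/80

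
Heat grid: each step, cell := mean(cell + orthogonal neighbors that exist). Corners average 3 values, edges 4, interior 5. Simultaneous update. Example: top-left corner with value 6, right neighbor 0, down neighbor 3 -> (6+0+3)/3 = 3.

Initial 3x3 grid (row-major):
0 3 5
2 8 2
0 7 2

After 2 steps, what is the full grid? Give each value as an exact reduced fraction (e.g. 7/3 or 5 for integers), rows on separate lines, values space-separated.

Answer: 49/18 67/20 139/36
347/120 97/25 313/80
13/4 919/240 73/18

Derivation:
After step 1:
  5/3 4 10/3
  5/2 22/5 17/4
  3 17/4 11/3
After step 2:
  49/18 67/20 139/36
  347/120 97/25 313/80
  13/4 919/240 73/18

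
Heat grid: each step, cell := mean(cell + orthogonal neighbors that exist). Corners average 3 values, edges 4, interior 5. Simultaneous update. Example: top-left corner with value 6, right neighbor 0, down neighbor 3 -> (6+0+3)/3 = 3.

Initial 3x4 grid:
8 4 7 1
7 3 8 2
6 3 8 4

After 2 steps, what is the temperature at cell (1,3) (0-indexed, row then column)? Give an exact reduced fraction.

Answer: 347/80

Derivation:
Step 1: cell (1,3) = 15/4
Step 2: cell (1,3) = 347/80
Full grid after step 2:
  107/18 131/24 583/120 145/36
  17/3 271/50 251/50 347/80
  49/9 253/48 1261/240 85/18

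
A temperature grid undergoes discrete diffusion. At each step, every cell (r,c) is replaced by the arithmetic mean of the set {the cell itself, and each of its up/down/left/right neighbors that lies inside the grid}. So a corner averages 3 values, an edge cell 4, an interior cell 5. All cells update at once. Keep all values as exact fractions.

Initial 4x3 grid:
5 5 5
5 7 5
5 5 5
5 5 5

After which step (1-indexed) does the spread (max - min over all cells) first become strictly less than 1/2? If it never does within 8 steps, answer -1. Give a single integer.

Answer: 2

Derivation:
Step 1: max=11/2, min=5, spread=1/2
Step 2: max=273/50, min=5, spread=23/50
  -> spread < 1/2 first at step 2
Step 3: max=12811/2400, min=1013/200, spread=131/480
Step 4: max=114551/21600, min=18391/3600, spread=841/4320
Step 5: max=45742051/8640000, min=3693373/720000, spread=56863/345600
Step 6: max=410334341/77760000, min=33389543/6480000, spread=386393/3110400
Step 7: max=163913723131/31104000000, min=13380358813/2592000000, spread=26795339/248832000
Step 8: max=9815015714129/1866240000000, min=804686149667/155520000000, spread=254051069/2985984000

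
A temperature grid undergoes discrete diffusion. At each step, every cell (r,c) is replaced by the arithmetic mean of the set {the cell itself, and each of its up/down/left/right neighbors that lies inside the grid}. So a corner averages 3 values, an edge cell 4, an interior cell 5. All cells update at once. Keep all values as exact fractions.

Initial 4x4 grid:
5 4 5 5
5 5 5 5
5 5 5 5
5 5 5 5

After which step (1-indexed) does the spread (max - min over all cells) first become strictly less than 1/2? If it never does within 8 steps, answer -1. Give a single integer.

Step 1: max=5, min=14/3, spread=1/3
  -> spread < 1/2 first at step 1
Step 2: max=5, min=569/120, spread=31/120
Step 3: max=5, min=5189/1080, spread=211/1080
Step 4: max=5, min=523157/108000, spread=16843/108000
Step 5: max=44921/9000, min=4721357/972000, spread=130111/972000
Step 6: max=2692841/540000, min=142157633/29160000, spread=3255781/29160000
Step 7: max=2688893/540000, min=4273646309/874800000, spread=82360351/874800000
Step 8: max=483493559/97200000, min=128468683109/26244000000, spread=2074577821/26244000000

Answer: 1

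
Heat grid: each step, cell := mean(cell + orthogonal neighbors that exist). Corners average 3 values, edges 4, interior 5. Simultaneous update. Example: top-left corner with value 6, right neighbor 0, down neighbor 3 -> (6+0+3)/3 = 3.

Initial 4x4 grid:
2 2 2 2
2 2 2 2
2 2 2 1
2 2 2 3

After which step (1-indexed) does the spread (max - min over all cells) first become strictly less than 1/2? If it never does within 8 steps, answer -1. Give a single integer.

Answer: 2

Derivation:
Step 1: max=9/4, min=7/4, spread=1/2
Step 2: max=25/12, min=151/80, spread=47/240
  -> spread < 1/2 first at step 2
Step 3: max=4901/2400, min=4591/2400, spread=31/240
Step 4: max=48469/24000, min=41911/21600, spread=17111/216000
Step 5: max=434189/216000, min=4216927/2160000, spread=124963/2160000
Step 6: max=8657363/4320000, min=38029447/19440000, spread=1857373/38880000
Step 7: max=77865817/38880000, min=1831693/933120, spread=2317913/58320000
Step 8: max=11659813247/5832000000, min=34393794511/17496000000, spread=58564523/1749600000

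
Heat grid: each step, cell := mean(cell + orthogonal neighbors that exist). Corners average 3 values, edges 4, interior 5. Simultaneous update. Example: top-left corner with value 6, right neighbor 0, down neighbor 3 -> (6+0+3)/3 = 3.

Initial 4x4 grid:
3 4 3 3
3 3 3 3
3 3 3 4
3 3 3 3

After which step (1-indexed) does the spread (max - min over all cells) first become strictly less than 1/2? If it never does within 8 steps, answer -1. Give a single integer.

Step 1: max=10/3, min=3, spread=1/3
  -> spread < 1/2 first at step 1
Step 2: max=391/120, min=3, spread=31/120
Step 3: max=3451/1080, min=3, spread=211/1080
Step 4: max=68543/21600, min=683/225, spread=119/864
Step 5: max=379517/120000, min=10283/3375, spread=125093/1080000
Step 6: max=15362449/4860000, min=275971/90000, spread=92003/972000
Step 7: max=92010857/29160000, min=1868603/607500, spread=2317913/29160000
Step 8: max=13792578757/4374000000, min=2249959357/729000000, spread=58564523/874800000

Answer: 1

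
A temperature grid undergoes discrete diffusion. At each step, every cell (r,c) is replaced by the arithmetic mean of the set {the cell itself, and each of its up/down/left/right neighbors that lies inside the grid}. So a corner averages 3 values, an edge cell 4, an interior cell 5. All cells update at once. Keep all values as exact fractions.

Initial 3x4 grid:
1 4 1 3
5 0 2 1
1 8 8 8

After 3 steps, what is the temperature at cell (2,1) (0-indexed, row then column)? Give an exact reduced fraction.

Step 1: cell (2,1) = 17/4
Step 2: cell (2,1) = 1153/240
Step 3: cell (2,1) = 28447/7200
Full grid after step 3:
  6023/2160 8761/3600 4993/1800 2837/1080
  4751/1600 3491/1000 19811/6000 26687/7200
  4229/1080 28447/7200 33247/7200 9529/2160

Answer: 28447/7200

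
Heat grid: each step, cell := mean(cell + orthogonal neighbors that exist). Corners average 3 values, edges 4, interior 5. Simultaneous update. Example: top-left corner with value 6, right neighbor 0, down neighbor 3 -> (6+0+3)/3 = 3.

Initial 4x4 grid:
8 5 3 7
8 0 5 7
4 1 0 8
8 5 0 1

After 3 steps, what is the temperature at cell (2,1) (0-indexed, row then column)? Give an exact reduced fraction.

Step 1: cell (2,1) = 2
Step 2: cell (2,1) = 347/100
Step 3: cell (2,1) = 20803/6000
Full grid after step 3:
  3731/720 913/200 8749/1800 2171/432
  3727/800 1721/400 23713/6000 34321/7200
  32431/7200 20803/6000 1379/400 2897/800
  1793/432 1591/450 71/25 2321/720

Answer: 20803/6000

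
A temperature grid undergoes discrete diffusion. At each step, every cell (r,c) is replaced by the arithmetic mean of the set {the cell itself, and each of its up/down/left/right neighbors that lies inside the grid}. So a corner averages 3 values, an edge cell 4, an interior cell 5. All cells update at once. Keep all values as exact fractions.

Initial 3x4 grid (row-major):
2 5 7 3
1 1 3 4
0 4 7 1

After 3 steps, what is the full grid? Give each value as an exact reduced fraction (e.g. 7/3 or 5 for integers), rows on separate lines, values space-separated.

Answer: 5713/2160 23797/7200 27667/7200 1103/270
4223/1800 4469/1500 22441/6000 54239/14400
4843/2160 20647/7200 8239/2400 1349/360

Derivation:
After step 1:
  8/3 15/4 9/2 14/3
  1 14/5 22/5 11/4
  5/3 3 15/4 4
After step 2:
  89/36 823/240 1039/240 143/36
  61/30 299/100 91/25 949/240
  17/9 673/240 303/80 7/2
After step 3:
  5713/2160 23797/7200 27667/7200 1103/270
  4223/1800 4469/1500 22441/6000 54239/14400
  4843/2160 20647/7200 8239/2400 1349/360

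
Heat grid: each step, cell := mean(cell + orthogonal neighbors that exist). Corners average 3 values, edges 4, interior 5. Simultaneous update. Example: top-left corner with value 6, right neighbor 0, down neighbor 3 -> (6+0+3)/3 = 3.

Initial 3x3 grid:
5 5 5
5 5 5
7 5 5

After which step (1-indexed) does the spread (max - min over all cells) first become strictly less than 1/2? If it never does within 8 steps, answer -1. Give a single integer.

Step 1: max=17/3, min=5, spread=2/3
Step 2: max=50/9, min=5, spread=5/9
Step 3: max=581/108, min=5, spread=41/108
  -> spread < 1/2 first at step 3
Step 4: max=34531/6480, min=911/180, spread=347/1296
Step 5: max=2050937/388800, min=9157/1800, spread=2921/15552
Step 6: max=122468539/23328000, min=1105483/216000, spread=24611/186624
Step 7: max=7317122033/1399680000, min=24956741/4860000, spread=207329/2239488
Step 8: max=437933952451/83980800000, min=1334801599/259200000, spread=1746635/26873856

Answer: 3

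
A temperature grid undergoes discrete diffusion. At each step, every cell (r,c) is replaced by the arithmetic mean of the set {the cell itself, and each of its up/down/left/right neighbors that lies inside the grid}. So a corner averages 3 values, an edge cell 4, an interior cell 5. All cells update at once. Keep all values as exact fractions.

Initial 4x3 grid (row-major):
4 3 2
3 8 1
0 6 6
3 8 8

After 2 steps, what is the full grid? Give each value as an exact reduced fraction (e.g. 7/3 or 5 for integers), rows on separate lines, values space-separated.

Answer: 34/9 827/240 7/2
857/240 441/100 157/40
961/240 243/50 673/120
155/36 457/80 113/18

Derivation:
After step 1:
  10/3 17/4 2
  15/4 21/5 17/4
  3 28/5 21/4
  11/3 25/4 22/3
After step 2:
  34/9 827/240 7/2
  857/240 441/100 157/40
  961/240 243/50 673/120
  155/36 457/80 113/18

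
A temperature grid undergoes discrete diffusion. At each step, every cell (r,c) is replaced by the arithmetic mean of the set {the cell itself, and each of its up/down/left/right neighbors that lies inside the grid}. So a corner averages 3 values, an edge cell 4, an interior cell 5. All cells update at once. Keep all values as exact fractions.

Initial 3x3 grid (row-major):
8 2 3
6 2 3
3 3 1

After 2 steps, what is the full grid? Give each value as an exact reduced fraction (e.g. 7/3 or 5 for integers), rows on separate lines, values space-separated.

After step 1:
  16/3 15/4 8/3
  19/4 16/5 9/4
  4 9/4 7/3
After step 2:
  83/18 299/80 26/9
  1037/240 81/25 209/80
  11/3 707/240 41/18

Answer: 83/18 299/80 26/9
1037/240 81/25 209/80
11/3 707/240 41/18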